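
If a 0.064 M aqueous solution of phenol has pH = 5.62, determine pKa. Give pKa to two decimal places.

pKa = 10.05

[H+] = 10^(-5.62) = 2.40 × 10^-6 M
At equilibrium [HA] = 0.064 − 2.40 × 10^-6 = 6.40 × 10^-2 M
Ka = [H+][A-]/[HA] = (2.40 × 10^-6)² / 6.40 × 10^-2 = 9.00 × 10^-11
pKa = -log(9.00 × 10^-11) = 10.05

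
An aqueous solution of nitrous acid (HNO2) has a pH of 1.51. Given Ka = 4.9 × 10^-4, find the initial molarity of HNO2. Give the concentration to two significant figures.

C₀ = 2.0 M

[H+] = 10^(-1.51) = 3.09 × 10^-2 M = x
Ka = x²/(C₀ − x) ⇒ C₀ = x + x²/Ka
C₀ = 3.09 × 10^-2 + (3.09 × 10^-2)²/(4.9 × 10^-4) = 1.98 M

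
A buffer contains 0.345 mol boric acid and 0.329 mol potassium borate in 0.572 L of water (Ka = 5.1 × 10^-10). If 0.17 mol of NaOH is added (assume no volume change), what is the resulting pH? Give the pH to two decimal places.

OH- converts B(OH)3 to B(OH)4-: B(OH)3 → 0.175 mol, B(OH)4- → 0.499 mol.
pKa = −log(5.1 × 10^-10) = 9.292
pH = pKa + log(n_B(OH)4-/n_B(OH)3) = 9.292 + log(0.499/0.175) = 9.292 + (+0.455)

pH = 9.75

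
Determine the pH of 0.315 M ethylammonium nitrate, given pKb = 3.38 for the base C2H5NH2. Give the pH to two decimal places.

pH = 5.56

C2H5NH3+ is the conjugate acid of the weak base C2H5NH2.
Kb = 10^(−3.38) = 4.17 × 10^-4
Ka = Kw/Kb = 1.0×10^-14 / 4.17 × 10^-4 = 2.40 × 10^-11
From the ICE table, Ka = [H+]²/(0.315 − [H+]) = 2.40 × 10^-11.
Since Ka ≪ C₀, [H+] ≈ √(Ka·C₀) = 2.75 × 10^-6 M.
pH = −log(2.75 × 10^-6) = 5.56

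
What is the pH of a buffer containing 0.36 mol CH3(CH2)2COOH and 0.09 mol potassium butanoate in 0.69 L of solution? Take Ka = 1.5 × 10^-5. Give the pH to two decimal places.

pH = 4.22

pKa = −log(1.5 × 10^-5) = 4.824
Henderson–Hasselbalch: pH = pKa + log([CH3(CH2)2COO-]/[CH3(CH2)2COOH]) = 4.824 + log(0.09/0.36)
pH = 4.824 + (-0.602) = 4.22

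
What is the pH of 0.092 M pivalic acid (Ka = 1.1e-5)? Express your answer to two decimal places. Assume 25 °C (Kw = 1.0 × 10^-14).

pH = 3.00

(CH3)3CCOOH ⇌ (CH3)3CCOO- + H+
From the ICE table, Ka = [H+]²/(0.092 − [H+]) = 1.1 × 10^-5.
Assume [H+] ≪ 0.092: [H+] ≈ √(1.1 × 10^-5 × 0.092) = 1.01 × 10^-3 M
([H+]/C₀ = 1.1% < 5%, so the approximation holds.)
pH = −log[H+] = −log(1.01 × 10^-3) = 3.00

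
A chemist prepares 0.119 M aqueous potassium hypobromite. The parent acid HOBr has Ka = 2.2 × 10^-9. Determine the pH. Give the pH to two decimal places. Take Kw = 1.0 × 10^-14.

OBr- is the conjugate base of the weak acid HOBr.
Kb = Kw/Ka = 1.0×10^-14 / 2.2 × 10^-9 = 4.55 × 10^-6
Kb = [OH-]²/(0.119 − [OH-]) = 4.55 × 10^-6
Assume [OH-] ≪ 0.119: [OH-] ≈ √(4.55 × 10^-6 × 0.119) = 7.36 × 10^-4 M
pOH = 3.13, so pH = 14.00 − pOH = 10.87

pH = 10.87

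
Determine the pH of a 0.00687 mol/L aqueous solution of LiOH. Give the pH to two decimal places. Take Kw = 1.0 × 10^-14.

LiOH is a strong base; [OH-] = 0.00687 M.
pOH = -log(0.00687) = 2.16
pH = 14.00 - 2.16 = 11.84

pH = 11.84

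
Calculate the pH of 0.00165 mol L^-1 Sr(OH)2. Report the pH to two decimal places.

Sr(OH)2 is a strong base (each formula unit releases 2 OH-); [OH-] = 0.0033 M.
pOH = -log(0.0033) = 2.48
pH = 14.00 - 2.48 = 11.52

pH = 11.52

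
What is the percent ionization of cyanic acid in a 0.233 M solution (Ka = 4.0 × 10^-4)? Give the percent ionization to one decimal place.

4.1%

HOCN ⇌ OCN- + H+; let x = [H+] at equilibrium.
x ≈ √(Ka·C₀) = √(4.0 × 10^-4 × 0.233) = 9.65 × 10^-3 M
% ionization = x/C₀ × 100% = 9.65 × 10^-3/0.233 × 100% = 4.1%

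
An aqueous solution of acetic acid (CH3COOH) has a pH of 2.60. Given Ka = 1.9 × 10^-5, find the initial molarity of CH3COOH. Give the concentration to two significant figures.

C₀ = 3.3 × 10^-1 M

[H+] = 10^(-2.60) = 2.51 × 10^-3 M = x
Ka = x²/(C₀ − x) ⇒ C₀ = x + x²/Ka
C₀ = 2.51 × 10^-3 + (2.51 × 10^-3)²/(1.9 × 10^-5) = 3.34 × 10^-1 M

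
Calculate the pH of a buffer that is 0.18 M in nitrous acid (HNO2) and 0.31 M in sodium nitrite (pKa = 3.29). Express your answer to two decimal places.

pH = 3.53

pH = pKa + log([A⁻]/[HA]) = 3.29 + log(0.31/0.18)
pH = 3.29 + (+0.236) = 3.53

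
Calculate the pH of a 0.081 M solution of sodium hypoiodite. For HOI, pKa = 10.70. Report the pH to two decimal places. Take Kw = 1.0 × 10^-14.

pH = 11.79

OI- is the conjugate base of the weak acid HOI.
Ka = 10^(−10.70) = 2.00 × 10^-11
Kb = Kw/Ka = 1.0×10^-14 / 2.00 × 10^-11 = 5.00 × 10^-4
Kb = [OH-]²/(0.081 − [OH-]) = 5.00 × 10^-4
Here C₀/Kb ≈ 162, so the small-[OH-] approximation fails. Use the quadratic:
[OH-] = [−0.0005 + √(0.0005² + 0.000162)]/2 = 6.12 × 10^-3 M
pOH = −log(6.12 × 10^-3) = 2.21; pH = 14.00 − 2.21 = 11.79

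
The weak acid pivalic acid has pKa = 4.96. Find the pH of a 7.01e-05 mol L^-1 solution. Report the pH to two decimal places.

(CH3)3CCOOH ⇌ (CH3)3CCOO- + H+
Ka = 10^(−4.96) = 1.10 × 10^-5
From the ICE table, Ka = x²/(7.01e-05 − x) = 1.10 × 10^-5.
The 5% rule fails; solving x² + Ka·x − Ka·C₀ = 0 exactly:
x = [−1.1e-05 + √(1.1e-05² + 3.08e-09)]/2 = 2.28 × 10^-5 M
pH = −log(2.28 × 10^-5) = 4.64

pH = 4.64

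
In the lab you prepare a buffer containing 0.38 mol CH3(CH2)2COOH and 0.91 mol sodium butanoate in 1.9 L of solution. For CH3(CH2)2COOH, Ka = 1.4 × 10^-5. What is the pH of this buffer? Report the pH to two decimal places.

pH = 5.23

pKa = −log(1.4 × 10^-5) = 4.854
Henderson–Hasselbalch: pH = pKa + log([CH3(CH2)2COO-]/[CH3(CH2)2COOH]) = 4.854 + log(0.91/0.38)
pH = 4.854 + (+0.379) = 5.23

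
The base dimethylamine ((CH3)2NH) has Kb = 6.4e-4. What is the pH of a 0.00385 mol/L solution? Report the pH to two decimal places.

(CH3)2NH + H2O ⇌ (CH3)2NH2+ + OH-
Kb = [OH-]²/(0.00385 − [OH-]) = 6.4 × 10^-4
Here C₀/Kb ≈ 6.02, so the small-[OH-] approximation fails. Use the quadratic:
[OH-] = (−Kb + √(Kb² + 4·Kb·C₀))/2 = 1.28 × 10^-3 M
pOH = 2.89, so pH = 14.00 − pOH = 11.11

pH = 11.11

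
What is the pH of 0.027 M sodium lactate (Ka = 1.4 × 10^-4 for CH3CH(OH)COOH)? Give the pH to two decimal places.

CH3CH(OH)COO- is the conjugate base of the weak acid CH3CH(OH)COOH.
Kb = Kw/Ka = 1.0×10^-14 / 1.4 × 10^-4 = 7.14 × 10^-11
From the ICE table, Kb = x²/(0.027 − x) = 7.14 × 10^-11.
Assume x ≪ 0.027: x ≈ √(7.14 × 10^-11 × 0.027) = 1.39 × 10^-6 M
pOH = −log(1.39 × 10^-6) = 5.86; pH = 14.00 − 5.86 = 8.14

pH = 8.14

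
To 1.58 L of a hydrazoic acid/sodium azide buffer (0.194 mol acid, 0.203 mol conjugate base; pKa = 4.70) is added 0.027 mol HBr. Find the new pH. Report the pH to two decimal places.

Added H+ converts N3- to HN3: HN3 → 0.221 mol, N3- → 0.176 mol.
pH = pKa + log(n_N3-/n_HN3) = 4.70 + log(0.176/0.221) = 4.70 + (-0.099)

pH = 4.60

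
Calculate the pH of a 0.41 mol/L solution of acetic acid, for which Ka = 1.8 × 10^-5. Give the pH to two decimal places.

pH = 2.57

CH3COOH ⇌ CH3COO- + H+
Ka = [H+]²/(0.41 − [H+]) = 1.8 × 10^-5
Neglecting [H+] in the denominator: [H+] = √(1.8 × 10^-5 × 0.41) = 2.72 × 10^-3 M
Check: 0.66% ionized — well under 5%, approximation valid.
pH = −log(2.72 × 10^-3) = 2.57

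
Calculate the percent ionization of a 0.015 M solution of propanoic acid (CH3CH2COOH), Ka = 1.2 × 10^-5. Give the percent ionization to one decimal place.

CH3CH2COOH ⇌ CH3CH2COO- + H+; let x = [H+] at equilibrium.
x ≈ √(Ka·C₀) = √(1.2 × 10^-5 × 0.015) = 4.24 × 10^-4 M
Fraction ionized = 4.24 × 10^-4 / 0.015 = 0.0283 → 2.8%

2.8%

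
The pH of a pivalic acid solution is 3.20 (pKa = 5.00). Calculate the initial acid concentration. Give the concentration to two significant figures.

C₀ = 4.0 × 10^-2 M

[H+] = 10^(-3.20) = 6.31 × 10^-4 M = x
Ka = 10^(−5.00) = 1.00 × 10^-5
Ka = x²/(C₀ − x) ⇒ C₀ = x + x²/Ka
C₀ = 6.31 × 10^-4 + (6.31 × 10^-4)²/(1.00 × 10^-5) = 4.04 × 10^-2 M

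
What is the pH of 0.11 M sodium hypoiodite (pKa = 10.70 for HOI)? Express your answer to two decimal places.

pH = 11.86

OI- is the conjugate base of the weak acid HOI.
Ka = 10^(−10.70) = 2.00 × 10^-11
Kb = Kw/Ka = 1.0×10^-14 / 2.00 × 10^-11 = 5.00 × 10^-4
Kb = x²/(0.11 − x) = 5.00 × 10^-4
The 5% rule fails; solving x² + Kb·x − Kb·C₀ = 0 exactly:
x = (−Kb + √(Kb² + 4·Kb·C₀))/2 = 7.17 × 10^-3 M
pOH = 2.14, so pH = 14.00 − pOH = 11.86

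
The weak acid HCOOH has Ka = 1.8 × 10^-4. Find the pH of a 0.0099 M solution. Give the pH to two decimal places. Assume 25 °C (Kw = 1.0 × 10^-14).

pH = 2.90

HCOOH ⇌ HCOO- + H+
From the ICE table, Ka = x²/(0.0099 − x) = 1.8 × 10^-4.
The 5% rule fails; solving x² + Ka·x − Ka·C₀ = 0 exactly:
x = (−Ka + √(Ka² + 4·Ka·C₀))/2 = 1.25 × 10^-3 M
pH = −log(1.25 × 10^-3) = 2.90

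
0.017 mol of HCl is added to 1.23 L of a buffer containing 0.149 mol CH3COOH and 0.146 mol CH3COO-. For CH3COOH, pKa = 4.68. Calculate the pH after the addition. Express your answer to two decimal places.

pH = 4.57

Added H+ converts CH3COO- to CH3COOH: CH3COOH → 0.166 mol, CH3COO- → 0.129 mol.
pH = pKa + log([A⁻]/[HA]) = 4.68 + log(0.129/0.166) = 4.68 -0.110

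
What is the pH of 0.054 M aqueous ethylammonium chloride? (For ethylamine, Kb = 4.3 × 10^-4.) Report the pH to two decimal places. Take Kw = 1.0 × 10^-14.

pH = 5.95

C2H5NH3+ is the conjugate acid of the weak base C2H5NH2.
Ka = Kw/Kb = 1.0×10^-14 / 4.3 × 10^-4 = 2.33 × 10^-11
Ka = [H+]²/(0.054 − [H+]) = 2.33 × 10^-11
Assume [H+] ≪ 0.054: [H+] ≈ √(2.33 × 10^-11 × 0.054) = 1.12 × 10^-6 M
([H+]/C₀ = 0.0021% < 5%, so the approximation holds.)
pH = −log(1.12 × 10^-6) = 5.95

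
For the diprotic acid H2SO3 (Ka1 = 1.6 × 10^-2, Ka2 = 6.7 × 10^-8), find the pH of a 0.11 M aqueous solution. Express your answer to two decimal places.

Ka1 ≫ Ka2, so treat the first dissociation as the only significant source of H+.
Ka1 = x²/(0.11 − x) = 1.6 × 10^-2
Solving the quadratic: x = (−Ka1 + √(Ka1² + 4·Ka1·C₀))/2 = 3.47 × 10^-2 M
pH = −log(3.47 × 10^-2) = 1.46

pH = 1.46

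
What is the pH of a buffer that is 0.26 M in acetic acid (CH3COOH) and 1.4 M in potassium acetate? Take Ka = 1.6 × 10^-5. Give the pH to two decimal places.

pKa = −log(1.6 × 10^-5) = 4.796
pH = pKa + log([A⁻]/[HA]) = 4.796 + log(1.4/0.26)
pH = 4.796 + (+0.731) = 5.53

pH = 5.53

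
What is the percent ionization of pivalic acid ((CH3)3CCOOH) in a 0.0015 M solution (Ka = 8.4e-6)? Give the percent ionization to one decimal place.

(CH3)3CCOOH ⇌ (CH3)3CCOO- + H+; let x = [H+] at equilibrium.
Solve x² + 8.4e-06x − 1.26e-08 = 0 → x = 1.08 × 10^-4 M
% ionization = x/C₀ × 100% = 1.08 × 10^-4/0.0015 × 100% = 7.2%

7.2%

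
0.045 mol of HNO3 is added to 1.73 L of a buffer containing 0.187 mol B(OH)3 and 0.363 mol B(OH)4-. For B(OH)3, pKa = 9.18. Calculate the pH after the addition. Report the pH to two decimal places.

After neutralization: n(B(OH)3) = 0.232 mol, n(B(OH)4-) = 0.318 mol.
pH = pKa + log(n_B(OH)4-/n_B(OH)3) = 9.18 + log(0.318/0.232) = 9.18 + (+0.137)

pH = 9.32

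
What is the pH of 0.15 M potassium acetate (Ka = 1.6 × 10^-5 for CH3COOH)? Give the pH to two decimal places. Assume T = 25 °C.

pH = 8.99

CH3COO- is the conjugate base of the weak acid CH3COOH.
Kb = Kw/Ka = 1.0×10^-14 / 1.6 × 10^-5 = 6.25 × 10^-10
From the ICE table, Kb = x²/(0.15 − x) = 6.25 × 10^-10.
Neglecting x in the denominator: x = √(6.25 × 10^-10 × 0.15) = 9.68 × 10^-6 M
(x/C₀ = 0.0065% < 5%, so the approximation holds.)
pOH = −log(9.68 × 10^-6) = 5.01; pH = 14.00 − 5.01 = 8.99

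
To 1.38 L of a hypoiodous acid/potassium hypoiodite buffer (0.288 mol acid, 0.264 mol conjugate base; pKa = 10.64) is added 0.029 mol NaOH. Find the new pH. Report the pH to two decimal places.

pH = 10.69

After neutralization: n(HOI) = 0.259 mol, n(OI-) = 0.293 mol.
pH = pKa + log(n_OI-/n_HOI) = 10.64 + log(0.293/0.259) = 10.64 + (+0.054)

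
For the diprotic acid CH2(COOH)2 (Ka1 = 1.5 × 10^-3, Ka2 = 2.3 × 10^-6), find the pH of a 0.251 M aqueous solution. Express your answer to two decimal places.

pH = 1.73

Since Ka1 ≫ Ka2, the first ionization dominates [H+].
Ka1 = x²/(0.251 − x) = 1.5 × 10^-3
Solving the quadratic: x = (−Ka1 + √(Ka1² + 4·Ka1·C₀))/2 = 1.87 × 10^-2 M
pH = −log(1.87 × 10^-2) = 1.73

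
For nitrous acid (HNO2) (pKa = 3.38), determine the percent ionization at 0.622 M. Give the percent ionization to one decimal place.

2.6%

HNO2 ⇌ NO2- + H+; let x = [H+] at equilibrium.
Ka = 10^(−3.38) = 4.17 × 10^-4
x ≈ √(Ka·C₀) = √(4.17 × 10^-4 × 0.622) = 1.61 × 10^-2 M
% ionization = x/C₀ × 100% = 1.61 × 10^-2/0.622 × 100% = 2.6%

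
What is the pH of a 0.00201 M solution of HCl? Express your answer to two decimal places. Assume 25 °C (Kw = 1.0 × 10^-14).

HCl is a strong acid and dissociates completely, so [H+] = 0.00201 M.
pH = -log(0.00201) = 2.70

pH = 2.70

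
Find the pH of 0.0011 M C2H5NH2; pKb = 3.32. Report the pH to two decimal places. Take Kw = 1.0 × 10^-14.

pH = 10.72

C2H5NH2 + H2O ⇌ C2H5NH3+ + OH-
Kb = 10^(−3.32) = 4.79 × 10^-4
Kb = x²/(0.0011 − x) = 4.79 × 10^-4
The 5% rule fails; solving x² + Kb·x − Kb·C₀ = 0 exactly:
x = [−0.000479 + √(0.000479² + 2.11e-06)]/2 = 5.25 × 10^-4 M
pOH = 3.28, so pH = 14.00 − pOH = 10.72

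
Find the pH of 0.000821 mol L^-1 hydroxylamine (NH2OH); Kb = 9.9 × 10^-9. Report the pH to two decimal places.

NH2OH + H2O ⇌ NH3OH+ + OH-
Kb = x²/(0.000821 − x) = 9.9 × 10^-9
Assume x ≪ 0.000821: x ≈ √(9.9 × 10^-9 × 0.000821) = 2.85 × 10^-6 M
pOH = 5.55, so pH = 14.00 − pOH = 8.45

pH = 8.45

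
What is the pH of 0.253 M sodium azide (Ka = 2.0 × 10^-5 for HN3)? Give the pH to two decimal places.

N3- is the conjugate base of the weak acid HN3.
Kb = Kw/Ka = 1.0×10^-14 / 2.0 × 10^-5 = 5.00 × 10^-10
Kb = x²/(0.253 − x) = 5.00 × 10^-10
Assume x ≪ 0.253: x ≈ √(5.00 × 10^-10 × 0.253) = 1.12 × 10^-5 M
(x/C₀ = 0.0044% < 5%, so the approximation holds.)
pOH = −log(1.12 × 10^-5) = 4.95; pH = 14.00 − 4.95 = 9.05

pH = 9.05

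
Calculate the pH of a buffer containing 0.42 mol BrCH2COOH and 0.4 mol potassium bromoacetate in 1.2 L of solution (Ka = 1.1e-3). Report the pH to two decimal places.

pH = 2.94

pKa = −log(1.1 × 10^-3) = 2.959
Using pH = pKa + log([base]/[acid]) with [base]/[acid] = 0.4/0.42:
pH = 2.959 + (-0.021) = 2.94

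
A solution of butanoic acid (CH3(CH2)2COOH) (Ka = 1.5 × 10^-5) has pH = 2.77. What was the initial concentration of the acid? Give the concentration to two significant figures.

[H+] = 10^(-2.77) = 1.70 × 10^-3 M = x
Ka = x²/(C₀ − x) ⇒ C₀ = x + x²/Ka
C₀ = 1.70 × 10^-3 + (1.70 × 10^-3)²/(1.5 × 10^-5) = 1.94 × 10^-1 M

C₀ = 1.9 × 10^-1 M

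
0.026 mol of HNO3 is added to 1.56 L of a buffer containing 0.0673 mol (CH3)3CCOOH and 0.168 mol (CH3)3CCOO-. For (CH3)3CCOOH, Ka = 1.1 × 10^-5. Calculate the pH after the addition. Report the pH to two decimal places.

pH = 5.14

Added H+ converts (CH3)3CCOO- to (CH3)3CCOOH: (CH3)3CCOOH → 0.0933 mol, (CH3)3CCOO- → 0.142 mol.
pKa = −log(1.1 × 10^-5) = 4.959
pH = pKa + log(n_(CH3)3CCOO-/n_(CH3)3CCOOH) = 4.959 + log(0.142/0.0933) = 4.959 + (+0.182)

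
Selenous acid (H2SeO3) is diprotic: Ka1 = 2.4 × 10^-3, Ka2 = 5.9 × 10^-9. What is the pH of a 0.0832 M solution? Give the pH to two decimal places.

pH = 1.89

Since Ka1 ≫ Ka2, the first ionization dominates [H+].
Ka1 = x²/(0.0832 − x) = 2.4 × 10^-3
Solving the quadratic: x = (−Ka1 + √(Ka1² + 4·Ka1·C₀))/2 = 1.30 × 10^-2 M
pH = −log(1.30 × 10^-2) = 1.89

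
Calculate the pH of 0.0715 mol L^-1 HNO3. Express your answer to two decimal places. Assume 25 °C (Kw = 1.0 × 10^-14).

pH = 1.15

HNO3 is a strong acid and dissociates completely, so [H+] = 0.0715 M.
pH = -log(0.0715) = 1.15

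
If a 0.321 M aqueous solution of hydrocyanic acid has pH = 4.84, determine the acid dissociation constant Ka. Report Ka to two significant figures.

[H+] = 10^(-4.84) = 1.45 × 10^-5 M
At equilibrium [HA] = 0.321 − 1.45 × 10^-5 = 3.21 × 10^-1 M
Ka = [H+][A-]/[HA] = (1.45 × 10^-5)² / 3.21 × 10^-1 = 6.5 × 10^-10

Ka = 6.5 × 10^-10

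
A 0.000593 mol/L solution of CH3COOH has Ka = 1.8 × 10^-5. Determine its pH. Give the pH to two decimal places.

pH = 4.02

CH3COOH ⇌ CH3COO- + H+
From the ICE table, Ka = [H+]²/(0.000593 − [H+]) = 1.8 × 10^-5.
[H+] is not negligible relative to C₀; solve [H+]² + 1.8e-05·[H+] − 1.07e-08 = 0.
[H+] = (−Ka + √(Ka² + 4·Ka·C₀))/2 = 9.47 × 10^-5 M
pH = −log(9.47 × 10^-5) = 4.02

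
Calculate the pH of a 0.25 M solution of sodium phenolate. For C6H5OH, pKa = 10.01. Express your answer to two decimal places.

pH = 11.70

C6H5O- is the conjugate base of the weak acid C6H5OH.
Ka = 10^(−10.01) = 9.77 × 10^-11
Kb = Kw/Ka = 1.0×10^-14 / 9.77 × 10^-11 = 1.02 × 10^-4
Kb = x²/(0.25 − x) = 1.02 × 10^-4
Neglecting x in the denominator: x = √(1.02 × 10^-4 × 0.25) = 5.05 × 10^-3 M
Check: 2% ionized — well under 5%, approximation valid.
pOH = −log(5.05 × 10^-3) = 2.30; pH = 14.00 − 2.30 = 11.70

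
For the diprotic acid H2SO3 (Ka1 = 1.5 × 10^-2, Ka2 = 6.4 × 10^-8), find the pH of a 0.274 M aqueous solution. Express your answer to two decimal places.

pH = 1.24

Ka1 ≫ Ka2, so treat the first dissociation as the only significant source of H+.
Ka1 = x²/(0.274 − x) = 1.5 × 10^-2
Solving the quadratic: x = (−Ka1 + √(Ka1² + 4·Ka1·C₀))/2 = 5.70 × 10^-2 M
pH = −log(5.70 × 10^-2) = 1.24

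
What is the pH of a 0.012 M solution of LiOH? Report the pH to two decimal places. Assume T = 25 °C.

pH = 12.08

LiOH is a strong base; [OH-] = 0.012 M.
pOH = -log(0.012) = 1.92
pH = 14.00 - 1.92 = 12.08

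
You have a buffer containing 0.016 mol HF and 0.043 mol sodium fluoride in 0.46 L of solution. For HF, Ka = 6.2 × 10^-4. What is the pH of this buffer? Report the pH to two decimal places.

pKa = −log(6.2 × 10^-4) = 3.208
Henderson–Hasselbalch: pH = pKa + log([F-]/[HF]) = 3.208 + log(0.043/0.016)
pH = 3.208 + (+0.429) = 3.64

pH = 3.64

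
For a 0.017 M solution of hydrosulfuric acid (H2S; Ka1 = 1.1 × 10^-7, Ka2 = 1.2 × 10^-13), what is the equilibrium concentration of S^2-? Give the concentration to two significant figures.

1.2 × 10^-13 M

First ionization gives [H+] ≈ [HS-] = 4.32 × 10^-5 M.
Second step: Ka2 = [H+][S^2-]/[HS-] ≈ [S^2-] (since [H+] ≈ [HS-]).
So [S^2-] ≈ Ka2.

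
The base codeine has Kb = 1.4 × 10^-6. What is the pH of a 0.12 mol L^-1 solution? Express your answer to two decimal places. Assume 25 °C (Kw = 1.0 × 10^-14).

C18H21NO3 + H2O ⇌ C18H22NO3+ + OH-
Let x = [OH-] at equilibrium. Kb = x²/(0.12 − x).
Assume x ≪ 0.12: x ≈ √(1.4 × 10^-6 × 0.12) = 4.10 × 10^-4 M
pOH = 3.39, so pH = 14.00 − pOH = 10.61

pH = 10.61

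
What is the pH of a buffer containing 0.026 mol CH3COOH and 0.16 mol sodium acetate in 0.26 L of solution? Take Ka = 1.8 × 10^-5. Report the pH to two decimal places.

pKa = −log(1.8 × 10^-5) = 4.745
Henderson–Hasselbalch: pH = pKa + log([CH3COO-]/[CH3COOH]) = 4.745 + log(0.16/0.026)
pH = 4.745 + (+0.789) = 5.53

pH = 5.53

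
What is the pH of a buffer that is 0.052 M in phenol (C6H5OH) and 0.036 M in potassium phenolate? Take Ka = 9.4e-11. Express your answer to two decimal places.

pH = 9.87

pKa = −log(9.4 × 10^-11) = 10.027
pH = pKa + log([A⁻]/[HA]) = 10.027 + log(0.036/0.052)
pH = 10.027 + (-0.160) = 9.87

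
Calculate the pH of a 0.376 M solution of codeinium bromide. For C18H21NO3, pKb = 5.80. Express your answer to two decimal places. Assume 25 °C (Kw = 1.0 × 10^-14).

C18H22NO3+ is the conjugate acid of the weak base C18H21NO3.
Kb = 10^(−5.80) = 1.58 × 10^-6
Ka = Kw/Kb = 1.0×10^-14 / 1.58 × 10^-6 = 6.33 × 10^-9
Let x = [H+] at equilibrium. Ka = x²/(0.376 − x).
Since Ka ≪ C₀, x ≈ √(Ka·C₀) = 4.88 × 10^-5 M.
pH = −log[H+] = −log(4.88 × 10^-5) = 4.31

pH = 4.31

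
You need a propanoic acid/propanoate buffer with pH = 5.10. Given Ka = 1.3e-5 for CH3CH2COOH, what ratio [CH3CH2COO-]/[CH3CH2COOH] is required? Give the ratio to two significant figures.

ratio = 1.6

pKa = -log(1.3 × 10^-5) = 4.886
pH = pKa + log(r) ⇒ log(r) = 5.10 − 4.886 = +0.214
r = [CH3CH2COO-]/[CH3CH2COOH] = 10^(+0.214) = 1.64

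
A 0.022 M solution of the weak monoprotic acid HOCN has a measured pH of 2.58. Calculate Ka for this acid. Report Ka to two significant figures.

[H+] = 10^(-2.58) = 2.63 × 10^-3 M
At equilibrium [HA] = 0.022 − 2.63 × 10^-3 = 1.94 × 10^-2 M
Ka = [H+][A-]/[HA] = (2.63 × 10^-3)² / 1.94 × 10^-2 = 3.6 × 10^-4

Ka = 3.6 × 10^-4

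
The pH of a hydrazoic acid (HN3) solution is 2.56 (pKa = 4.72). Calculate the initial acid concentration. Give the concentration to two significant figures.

[H+] = 10^(-2.56) = 2.75 × 10^-3 M = x
Ka = 10^(−4.72) = 1.91 × 10^-5
Ka = x²/(C₀ − x) ⇒ C₀ = x + x²/Ka
C₀ = 2.75 × 10^-3 + (2.75 × 10^-3)²/(1.91 × 10^-5) = 3.99 × 10^-1 M

C₀ = 4.0 × 10^-1 M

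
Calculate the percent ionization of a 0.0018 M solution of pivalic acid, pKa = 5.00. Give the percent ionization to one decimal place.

7.2%

(CH3)3CCOOH ⇌ (CH3)3CCOO- + H+; let x = [H+] at equilibrium.
Ka = 10^(−5.00) = 1.00 × 10^-5
Solve x² + 1e-05x − 1.8e-08 = 0 → x = 1.29 × 10^-4 M
% ionization = x/C₀ × 100% = 1.29 × 10^-4/0.0018 × 100% = 7.2%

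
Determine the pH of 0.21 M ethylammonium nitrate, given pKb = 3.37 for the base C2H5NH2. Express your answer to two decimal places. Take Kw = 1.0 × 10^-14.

C2H5NH3+ is the conjugate acid of the weak base C2H5NH2.
Kb = 10^(−3.37) = 4.27 × 10^-4
Ka = Kw/Kb = 1.0×10^-14 / 4.27 × 10^-4 = 2.34 × 10^-11
From the ICE table, Ka = x²/(0.21 − x) = 2.34 × 10^-11.
Assume x ≪ 0.21: x ≈ √(2.34 × 10^-11 × 0.21) = 2.22 × 10^-6 M
pH = −log(2.22 × 10^-6) = 5.65

pH = 5.65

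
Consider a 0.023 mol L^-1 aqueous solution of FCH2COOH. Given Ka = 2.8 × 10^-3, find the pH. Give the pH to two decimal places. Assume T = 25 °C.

FCH2COOH ⇌ FCH2COO- + H+
Ka = x²/(0.023 − x) = 2.8 × 10^-3
Here C₀/Ka ≈ 8.21, so the small-x approximation fails. Use the quadratic:
x = [−0.0028 + √(0.0028² + 0.000258)]/2 = 6.75 × 10^-3 M
pH = −log[H+] = −log(6.75 × 10^-3) = 2.17

pH = 2.17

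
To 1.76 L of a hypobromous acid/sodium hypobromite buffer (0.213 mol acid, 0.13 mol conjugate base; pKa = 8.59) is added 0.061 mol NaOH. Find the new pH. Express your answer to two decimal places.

pH = 8.69

After neutralization: n(HOBr) = 0.152 mol, n(OBr-) = 0.191 mol.
pH = pKa + log(n_OBr-/n_HOBr) = 8.59 + log(0.191/0.152) = 8.59 + (+0.099)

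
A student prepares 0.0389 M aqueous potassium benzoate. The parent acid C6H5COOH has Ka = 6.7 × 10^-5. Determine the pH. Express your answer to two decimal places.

C6H5COO- is the conjugate base of the weak acid C6H5COOH.
Kb = Kw/Ka = 1.0×10^-14 / 6.7 × 10^-5 = 1.49 × 10^-10
From the ICE table, Kb = x²/(0.0389 − x) = 1.49 × 10^-10.
Since Kb ≪ C₀, x ≈ √(Kb·C₀) = 2.41 × 10^-6 M.
(x/C₀ = 0.0062% < 5%, so the approximation holds.)
pOH = 5.62, so pH = 14.00 − pOH = 8.38

pH = 8.38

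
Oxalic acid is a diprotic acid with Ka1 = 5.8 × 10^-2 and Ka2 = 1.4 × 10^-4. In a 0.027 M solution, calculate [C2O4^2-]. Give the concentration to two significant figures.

1.4 × 10^-4 M

First ionization gives [H+] ≈ [HC2O4-] = 2.01 × 10^-2 M.
Second step: Ka2 = [H+][C2O4^2-]/[HC2O4-] ≈ [C2O4^2-] (since [H+] ≈ [HC2O4-]).
So [C2O4^2-] ≈ Ka2.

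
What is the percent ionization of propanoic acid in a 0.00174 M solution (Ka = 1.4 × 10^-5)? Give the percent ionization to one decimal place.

8.6%

CH3CH2COOH ⇌ CH3CH2COO- + H+; let x = [H+] at equilibrium.
Solve x² + 1.4e-05x − 2.44e-08 = 0 → x = 1.49 × 10^-4 M
Fraction ionized = 1.49 × 10^-4 / 0.00174 = 0.0856 → 8.6%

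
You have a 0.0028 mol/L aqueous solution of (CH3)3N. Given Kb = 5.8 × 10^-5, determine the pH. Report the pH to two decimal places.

pH = 10.57

(CH3)3N + H2O ⇌ (CH3)3NH+ + OH-
Let x = [OH-] at equilibrium. Kb = x²/(0.0028 − x).
x is not negligible relative to C₀; solve x² + 5.8e-05·x − 1.62e-07 = 0.
x = [−5.8e-05 + √(5.8e-05² + 6.5e-07)]/2 = 3.75 × 10^-4 M
pOH = −log(3.75 × 10^-4) = 3.43; pH = 14.00 − 3.43 = 10.57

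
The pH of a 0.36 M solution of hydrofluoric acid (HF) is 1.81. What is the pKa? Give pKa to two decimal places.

[H+] = 10^(-1.81) = 1.55 × 10^-2 M
At equilibrium [HA] = 0.36 − 1.55 × 10^-2 = 3.44 × 10^-1 M
Ka = [H+][A-]/[HA] = (1.55 × 10^-2)² / 3.44 × 10^-1 = 6.98 × 10^-4
pKa = -log(6.98 × 10^-4) = 3.16

pKa = 3.16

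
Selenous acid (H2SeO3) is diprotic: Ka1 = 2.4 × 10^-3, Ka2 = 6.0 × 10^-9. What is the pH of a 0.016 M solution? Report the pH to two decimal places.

Since Ka1 ≫ Ka2, the first ionization dominates [H+].
Ka1 = x²/(0.016 − x) = 2.4 × 10^-3
Solving the quadratic: x = (−Ka1 + √(Ka1² + 4·Ka1·C₀))/2 = 5.11 × 10^-3 M
pH = −log(5.11 × 10^-3) = 2.29

pH = 2.29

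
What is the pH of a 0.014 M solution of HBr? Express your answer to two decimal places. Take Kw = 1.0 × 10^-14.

pH = 1.85

HBr is a strong acid and dissociates completely, so [H+] = 0.014 M.
pH = -log(0.014) = 1.85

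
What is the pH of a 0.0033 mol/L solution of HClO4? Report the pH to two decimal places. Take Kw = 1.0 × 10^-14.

pH = 2.48

HClO4 is a strong acid and dissociates completely, so [H+] = 0.0033 M.
pH = -log(0.0033) = 2.48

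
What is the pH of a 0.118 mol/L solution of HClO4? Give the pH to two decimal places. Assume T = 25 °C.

HClO4 is a strong acid and dissociates completely, so [H+] = 0.118 M.
pH = -log(0.118) = 0.93

pH = 0.93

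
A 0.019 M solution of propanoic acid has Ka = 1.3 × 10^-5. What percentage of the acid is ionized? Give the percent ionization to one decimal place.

2.6%

CH3CH2COOH ⇌ CH3CH2COO- + H+; let x = [H+] at equilibrium.
x ≈ √(Ka·C₀) = √(1.3 × 10^-5 × 0.019) = 4.97 × 10^-4 M
% ionization = x/C₀ × 100% = 4.97 × 10^-4/0.019 × 100% = 2.6%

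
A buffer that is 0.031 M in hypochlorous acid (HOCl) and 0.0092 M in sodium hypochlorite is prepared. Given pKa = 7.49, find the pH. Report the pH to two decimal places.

Henderson–Hasselbalch: pH = pKa + log([OCl-]/[HOCl]) = 7.49 + log(0.0092/0.031)
pH = 7.49 + (-0.528) = 6.96

pH = 6.96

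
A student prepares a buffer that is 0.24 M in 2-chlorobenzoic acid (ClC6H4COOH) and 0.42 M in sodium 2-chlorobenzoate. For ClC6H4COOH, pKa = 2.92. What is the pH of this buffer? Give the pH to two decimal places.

pH = 3.16

Using pH = pKa + log([base]/[acid]) with [base]/[acid] = 0.42/0.24:
pH = 2.92 + (+0.243) = 3.16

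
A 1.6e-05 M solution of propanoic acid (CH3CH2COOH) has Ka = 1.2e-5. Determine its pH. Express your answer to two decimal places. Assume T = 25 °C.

pH = 5.04

CH3CH2COOH ⇌ CH3CH2COO- + H+
From the ICE table, Ka = x²/(1.6e-05 − x) = 1.2 × 10^-5.
Here C₀/Ka ≈ 1.33, so the small-x approximation fails. Use the quadratic:
x = [−1.2e-05 + √(1.2e-05² + 7.68e-10)]/2 = 9.10 × 10^-6 M
pH = −log(9.10 × 10^-6) = 5.04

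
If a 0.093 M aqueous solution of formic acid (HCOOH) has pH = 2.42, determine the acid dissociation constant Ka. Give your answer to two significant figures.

[H+] = 10^(-2.42) = 3.80 × 10^-3 M
At equilibrium [HA] = 0.093 − 3.80 × 10^-3 = 8.92 × 10^-2 M
Ka = [H+][A-]/[HA] = (3.80 × 10^-3)² / 8.92 × 10^-2 = 1.6 × 10^-4

Ka = 1.6 × 10^-4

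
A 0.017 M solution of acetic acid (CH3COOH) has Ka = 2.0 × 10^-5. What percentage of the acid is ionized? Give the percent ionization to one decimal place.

CH3COOH ⇌ CH3COO- + H+; let x = [H+] at equilibrium.
x ≈ √(Ka·C₀) = √(2.0 × 10^-5 × 0.017) = 5.83 × 10^-4 M
% ionization = x/C₀ × 100% = 5.83 × 10^-4/0.017 × 100% = 3.4%

3.4%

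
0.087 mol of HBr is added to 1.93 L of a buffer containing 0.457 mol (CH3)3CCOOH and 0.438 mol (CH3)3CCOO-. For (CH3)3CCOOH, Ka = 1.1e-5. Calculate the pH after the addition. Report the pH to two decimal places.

pH = 4.77

Added H+ converts (CH3)3CCOO- to (CH3)3CCOOH: (CH3)3CCOOH → 0.544 mol, (CH3)3CCOO- → 0.351 mol.
pKa = −log(1.1 × 10^-5) = 4.959
pH = pKa + log(n_(CH3)3CCOO-/n_(CH3)3CCOOH) = 4.959 + log(0.351/0.544) = 4.959 + (-0.190)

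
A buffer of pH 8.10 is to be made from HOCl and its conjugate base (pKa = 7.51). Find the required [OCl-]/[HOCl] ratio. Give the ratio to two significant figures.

pH = pKa + log(r) ⇒ log(r) = 8.10 − 7.51 = +0.59
r = [OCl-]/[HOCl] = 10^(+0.59) = 3.89

ratio = 3.9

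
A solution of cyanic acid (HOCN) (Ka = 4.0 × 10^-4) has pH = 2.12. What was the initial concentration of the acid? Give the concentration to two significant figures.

C₀ = 1.5 × 10^-1 M

[H+] = 10^(-2.12) = 7.59 × 10^-3 M = x
Ka = x²/(C₀ − x) ⇒ C₀ = x + x²/Ka
C₀ = 7.59 × 10^-3 + (7.59 × 10^-3)²/(4.0 × 10^-4) = 1.52 × 10^-1 M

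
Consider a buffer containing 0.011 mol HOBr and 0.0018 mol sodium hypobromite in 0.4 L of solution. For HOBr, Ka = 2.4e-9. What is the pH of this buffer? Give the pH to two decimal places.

pKa = −log(2.4 × 10^-9) = 8.620
pH = pKa + log([A⁻]/[HA]) = 8.620 + log(0.0018/0.011)
pH = 8.620 + (-0.786) = 7.83

pH = 7.83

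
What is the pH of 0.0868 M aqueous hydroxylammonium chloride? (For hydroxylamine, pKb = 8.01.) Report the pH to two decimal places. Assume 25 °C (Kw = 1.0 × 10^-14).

NH3OH+ is the conjugate acid of the weak base NH2OH.
Kb = 10^(−8.01) = 9.77 × 10^-9
Ka = Kw/Kb = 1.0×10^-14 / 9.77 × 10^-9 = 1.02 × 10^-6
From the ICE table, Ka = x²/(0.0868 − x) = 1.02 × 10^-6.
Assume x ≪ 0.0868: x ≈ √(1.02 × 10^-6 × 0.0868) = 2.98 × 10^-4 M
Check: 0.34% ionized — well under 5%, approximation valid.
pH = −log[H+] = −log(2.98 × 10^-4) = 3.53

pH = 3.53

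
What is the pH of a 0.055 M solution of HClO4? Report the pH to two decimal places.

pH = 1.26

HClO4 is a strong acid and dissociates completely, so [H+] = 0.055 M.
pH = -log(0.055) = 1.26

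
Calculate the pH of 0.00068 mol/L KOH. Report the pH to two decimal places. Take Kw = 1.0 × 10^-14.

KOH is a strong base; [OH-] = 0.00068 M.
pOH = -log(0.00068) = 3.17
pH = 14.00 - 3.17 = 10.83

pH = 10.83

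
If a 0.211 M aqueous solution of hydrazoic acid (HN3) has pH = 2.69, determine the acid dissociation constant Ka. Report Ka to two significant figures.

Ka = 2.0 × 10^-5

[H+] = 10^(-2.69) = 2.04 × 10^-3 M
At equilibrium [HA] = 0.211 − 2.04 × 10^-3 = 2.09 × 10^-1 M
Ka = [H+][A-]/[HA] = (2.04 × 10^-3)² / 2.09 × 10^-1 = 2.0 × 10^-5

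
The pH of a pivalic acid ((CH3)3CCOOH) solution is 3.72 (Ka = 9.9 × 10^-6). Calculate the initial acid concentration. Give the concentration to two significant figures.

[H+] = 10^(-3.72) = 1.91 × 10^-4 M = x
Ka = x²/(C₀ − x) ⇒ C₀ = x + x²/Ka
C₀ = 1.91 × 10^-4 + (1.91 × 10^-4)²/(9.9 × 10^-6) = 3.88 × 10^-3 M

C₀ = 3.9 × 10^-3 M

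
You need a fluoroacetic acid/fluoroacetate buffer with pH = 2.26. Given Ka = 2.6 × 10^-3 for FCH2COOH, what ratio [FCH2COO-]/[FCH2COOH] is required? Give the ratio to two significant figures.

pKa = -log(2.6 × 10^-3) = 2.585
pH = pKa + log(r) ⇒ log(r) = 2.26 − 2.585 = -0.325
r = [FCH2COO-]/[FCH2COOH] = 10^(-0.325) = 0.473

ratio = 0.47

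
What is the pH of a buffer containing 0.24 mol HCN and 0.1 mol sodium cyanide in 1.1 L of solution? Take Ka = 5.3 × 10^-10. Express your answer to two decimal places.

pH = 8.90

pKa = −log(5.3 × 10^-10) = 9.276
Using pH = pKa + log([base]/[acid]) with [base]/[acid] = 0.1/0.24:
pH = 9.276 + (-0.380) = 8.90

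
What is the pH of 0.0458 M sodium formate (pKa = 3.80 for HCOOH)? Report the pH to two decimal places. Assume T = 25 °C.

pH = 8.23

HCOO- is the conjugate base of the weak acid HCOOH.
Ka = 10^(−3.80) = 1.58 × 10^-4
Kb = Kw/Ka = 1.0×10^-14 / 1.58 × 10^-4 = 6.33 × 10^-11
Let x = [OH-] at equilibrium. Kb = x²/(0.0458 − x).
Assume x ≪ 0.0458: x ≈ √(6.33 × 10^-11 × 0.0458) = 1.70 × 10^-6 M
Check: 0.0037% ionized — well under 5%, approximation valid.
pOH = −log(1.70 × 10^-6) = 5.77; pH = 14.00 − 5.77 = 8.23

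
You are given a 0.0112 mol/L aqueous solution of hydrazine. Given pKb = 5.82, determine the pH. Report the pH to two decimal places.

N2H4 + H2O ⇌ N2H5+ + OH-
Kb = 10^(−5.82) = 1.51 × 10^-6
Kb = x²/(0.0112 − x) = 1.51 × 10^-6
Since Kb ≪ C₀, x ≈ √(Kb·C₀) = 1.30 × 10^-4 M.
(x/C₀ = 1.2% < 5%, so the approximation holds.)
pOH = −log(1.30 × 10^-4) = 3.89; pH = 14.00 − 3.89 = 10.11

pH = 10.11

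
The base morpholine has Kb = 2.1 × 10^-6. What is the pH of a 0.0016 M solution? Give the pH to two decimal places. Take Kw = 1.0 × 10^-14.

C4H8ONH + H2O ⇌ C4H8ONH2+ + OH-
From the ICE table, Kb = [OH-]²/(0.0016 − [OH-]) = 2.1 × 10^-6.
Assume [OH-] ≪ 0.0016: [OH-] ≈ √(2.1 × 10^-6 × 0.0016) = 5.80 × 10^-5 M
([OH-]/C₀ = 3.6% < 5%, so the approximation holds.)
pOH = −log(5.80 × 10^-5) = 4.24; pH = 14.00 − 4.24 = 9.76

pH = 9.76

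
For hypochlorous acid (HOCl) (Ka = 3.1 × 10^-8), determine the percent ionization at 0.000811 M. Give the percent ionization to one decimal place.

HOCl ⇌ OCl- + H+; let x = [H+] at equilibrium.
x ≈ √(Ka·C₀) = √(3.1 × 10^-8 × 0.000811) = 5.01 × 10^-6 M
Fraction ionized = 5.01 × 10^-6 / 0.000811 = 0.0062 → 0.6%

0.6%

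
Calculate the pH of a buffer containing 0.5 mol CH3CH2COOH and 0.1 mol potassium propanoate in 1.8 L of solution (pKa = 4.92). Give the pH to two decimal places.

Henderson–Hasselbalch: pH = pKa + log([CH3CH2COO-]/[CH3CH2COOH]) = 4.92 + log(0.1/0.5)
pH = 4.92 + (-0.699) = 4.22

pH = 4.22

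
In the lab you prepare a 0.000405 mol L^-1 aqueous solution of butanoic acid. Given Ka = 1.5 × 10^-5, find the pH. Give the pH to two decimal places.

CH3(CH2)2COOH ⇌ CH3(CH2)2COO- + H+
Ka = [H+]²/(0.000405 − [H+]) = 1.5 × 10^-5
Here C₀/Ka ≈ 27, so the small-[H+] approximation fails. Use the quadratic:
[H+] = (−Ka + √(Ka² + 4·Ka·C₀))/2 = 7.08 × 10^-5 M
pH = −log(7.08 × 10^-5) = 4.15

pH = 4.15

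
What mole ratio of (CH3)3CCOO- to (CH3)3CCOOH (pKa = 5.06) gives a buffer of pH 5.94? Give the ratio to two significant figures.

pH = pKa + log(r) ⇒ log(r) = 5.94 − 5.06 = +0.88
r = [(CH3)3CCOO-]/[(CH3)3CCOOH] = 10^(+0.88) = 7.59

ratio = 7.6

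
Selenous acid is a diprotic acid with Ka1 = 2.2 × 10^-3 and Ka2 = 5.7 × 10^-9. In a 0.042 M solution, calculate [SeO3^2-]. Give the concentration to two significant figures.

5.7 × 10^-9 M

First ionization gives [H+] ≈ [HSeO3-] = 8.58 × 10^-3 M.
Second step: Ka2 = [H+][SeO3^2-]/[HSeO3-] ≈ [SeO3^2-] (since [H+] ≈ [HSeO3-]).
So [SeO3^2-] ≈ Ka2.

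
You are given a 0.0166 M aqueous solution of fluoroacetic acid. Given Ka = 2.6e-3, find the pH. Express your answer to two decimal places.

pH = 2.27

FCH2COOH ⇌ FCH2COO- + H+
Let x = [H+] at equilibrium. Ka = x²/(0.0166 − x).
x is not negligible relative to C₀; solve x² + 0.0026·x − 4.32e-05 = 0.
x = (−Ka + √(Ka² + 4·Ka·C₀))/2 = 5.40 × 10^-3 M
pH = −log[H+] = −log(5.40 × 10^-3) = 2.27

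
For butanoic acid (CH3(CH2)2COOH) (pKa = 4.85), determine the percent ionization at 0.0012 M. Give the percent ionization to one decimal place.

CH3(CH2)2COOH ⇌ CH3(CH2)2COO- + H+; let x = [H+] at equilibrium.
Ka = 10^(−4.85) = 1.41 × 10^-5
Ka = x²/(C₀ − x); solving the quadratic gives x = 1.23 × 10^-4 M.
% ionization = x/C₀ × 100% = 1.23 × 10^-4/0.0012 × 100% = 10.3%

10.3%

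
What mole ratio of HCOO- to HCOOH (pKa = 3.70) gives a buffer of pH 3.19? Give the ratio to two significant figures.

ratio = 0.31

pH = pKa + log(r) ⇒ log(r) = 3.19 − 3.70 = -0.51
r = [HCOO-]/[HCOOH] = 10^(-0.51) = 0.309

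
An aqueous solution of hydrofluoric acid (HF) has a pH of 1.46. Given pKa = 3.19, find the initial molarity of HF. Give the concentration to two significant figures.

C₀ = 1.9 M

[H+] = 10^(-1.46) = 3.47 × 10^-2 M = x
Ka = 10^(−3.19) = 6.46 × 10^-4
Ka = x²/(C₀ − x) ⇒ C₀ = x + x²/Ka
C₀ = 3.47 × 10^-2 + (3.47 × 10^-2)²/(6.46 × 10^-4) = 1.90 M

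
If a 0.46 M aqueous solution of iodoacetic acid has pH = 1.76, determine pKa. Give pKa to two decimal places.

[H+] = 10^(-1.76) = 1.74 × 10^-2 M
At equilibrium [HA] = 0.46 − 1.74 × 10^-2 = 4.43 × 10^-1 M
Ka = [H+][A-]/[HA] = (1.74 × 10^-2)² / 4.43 × 10^-1 = 6.83 × 10^-4
pKa = -log(6.83 × 10^-4) = 3.17

pKa = 3.17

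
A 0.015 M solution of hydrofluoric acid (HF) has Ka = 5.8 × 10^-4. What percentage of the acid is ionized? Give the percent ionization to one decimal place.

17.8%

HF ⇌ F- + H+; let x = [H+] at equilibrium.
Solve x² + 0.00058x − 8.7e-06 = 0 → x = 2.67 × 10^-3 M
% ionization = x/C₀ × 100% = 2.67 × 10^-3/0.015 × 100% = 17.8%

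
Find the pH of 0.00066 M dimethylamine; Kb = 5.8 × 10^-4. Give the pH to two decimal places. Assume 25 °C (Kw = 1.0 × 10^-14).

(CH3)2NH + H2O ⇌ (CH3)2NH2+ + OH-
From the ICE table, Kb = [OH-]²/(0.00066 − [OH-]) = 5.8 × 10^-4.
[OH-] is not negligible relative to C₀; solve [OH-]² + 0.00058·[OH-] − 3.83e-07 = 0.
[OH-] = [−0.00058 + √(0.00058² + 1.53e-06)]/2 = 3.93 × 10^-4 M
pOH = −log(3.93 × 10^-4) = 3.41; pH = 14.00 − 3.41 = 10.59

pH = 10.59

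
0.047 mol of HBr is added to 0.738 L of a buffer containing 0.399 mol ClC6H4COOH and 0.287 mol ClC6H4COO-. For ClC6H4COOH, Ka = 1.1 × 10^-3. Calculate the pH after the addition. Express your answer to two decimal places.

pH = 2.69

After neutralization: n(ClC6H4COOH) = 0.446 mol, n(ClC6H4COO-) = 0.24 mol.
pKa = −log(1.1 × 10^-3) = 2.959
pH = pKa + log([A⁻]/[HA]) = 2.959 + log(0.24/0.446) = 2.959 -0.269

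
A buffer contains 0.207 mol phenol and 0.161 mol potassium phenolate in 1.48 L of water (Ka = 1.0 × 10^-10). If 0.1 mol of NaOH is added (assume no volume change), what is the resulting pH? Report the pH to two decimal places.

pH = 10.39

After neutralization: n(C6H5OH) = 0.107 mol, n(C6H5O-) = 0.261 mol.
pKa = −log(1.0 × 10^-10) = 10.000
Henderson–Hasselbalch with mole ratio 0.261/0.107: pH = 10.000 + (+0.387)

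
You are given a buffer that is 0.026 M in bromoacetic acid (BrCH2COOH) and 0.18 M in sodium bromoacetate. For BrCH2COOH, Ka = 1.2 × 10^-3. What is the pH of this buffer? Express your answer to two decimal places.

pKa = −log(1.2 × 10^-3) = 2.921
Using pH = pKa + log([base]/[acid]) with [base]/[acid] = 0.18/0.026:
pH = 2.921 + (+0.840) = 3.76

pH = 3.76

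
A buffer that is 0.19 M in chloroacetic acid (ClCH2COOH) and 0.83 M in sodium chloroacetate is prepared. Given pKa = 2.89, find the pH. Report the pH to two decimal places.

Using pH = pKa + log([base]/[acid]) with [base]/[acid] = 0.83/0.19:
pH = 2.89 + (+0.640) = 3.53

pH = 3.53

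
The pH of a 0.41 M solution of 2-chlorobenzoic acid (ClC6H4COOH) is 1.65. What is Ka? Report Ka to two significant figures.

[H+] = 10^(-1.65) = 2.24 × 10^-2 M
At equilibrium [HA] = 0.41 − 2.24 × 10^-2 = 3.88 × 10^-1 M
Ka = [H+][A-]/[HA] = (2.24 × 10^-2)² / 3.88 × 10^-1 = 1.3 × 10^-3

Ka = 1.3 × 10^-3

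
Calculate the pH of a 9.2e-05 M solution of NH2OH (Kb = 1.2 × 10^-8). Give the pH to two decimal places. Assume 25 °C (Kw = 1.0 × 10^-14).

pH = 8.02

NH2OH + H2O ⇌ NH3OH+ + OH-
Kb = x²/(9.2e-05 − x) = 1.2 × 10^-8
Since Kb ≪ C₀, x ≈ √(Kb·C₀) = 1.05 × 10^-6 M.
Check: 1.1% ionized — well under 5%, approximation valid.
pOH = −log(1.05 × 10^-6) = 5.98; pH = 14.00 − 5.98 = 8.02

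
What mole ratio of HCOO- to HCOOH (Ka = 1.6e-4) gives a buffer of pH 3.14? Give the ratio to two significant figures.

pKa = -log(1.6 × 10^-4) = 3.796
pH = pKa + log(r) ⇒ log(r) = 3.14 − 3.796 = -0.656
r = [HCOO-]/[HCOOH] = 10^(-0.656) = 0.221

ratio = 0.22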